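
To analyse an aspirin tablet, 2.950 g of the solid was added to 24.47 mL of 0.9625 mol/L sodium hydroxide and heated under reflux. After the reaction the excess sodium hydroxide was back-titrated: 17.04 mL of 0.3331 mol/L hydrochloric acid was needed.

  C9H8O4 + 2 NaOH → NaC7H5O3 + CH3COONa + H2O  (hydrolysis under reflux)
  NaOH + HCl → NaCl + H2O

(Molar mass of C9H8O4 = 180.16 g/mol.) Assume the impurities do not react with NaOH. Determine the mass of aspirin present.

n(NaOH) added = 0.02447 × 0.9625 = 0.02355 mol
n(HCl) used in back-titration = 0.01704 × 0.3331 = 5.676 × 10^-3 mol
n(NaOH) left over = 5.676 × 10^-3 mol (1:1 ratio)
n(NaOH) consumed by analyte = 0.02355 − 5.676 × 10^-3 = 0.01788 mol
From the 1:2 ratio, n(C9H8O4) = 1/2 × 0.01788 = 8.938 × 10^-3 mol
mass of C9H8O4 = 8.938 × 10^-3 × 180.16 = 1.610 g

1.610 g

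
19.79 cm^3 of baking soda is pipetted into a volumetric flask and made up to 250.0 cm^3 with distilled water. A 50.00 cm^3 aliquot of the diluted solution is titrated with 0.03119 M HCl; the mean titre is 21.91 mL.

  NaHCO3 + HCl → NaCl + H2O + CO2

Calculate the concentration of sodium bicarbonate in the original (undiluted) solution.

0.1727 M

n(HCl) = 0.02191 × 0.03119 = 6.834 × 10^-4 mol
n(NaHCO3) in the aliquot = 6.834 × 10^-4 mol (1:1 ratio)
[NaHCO3]_dilute = 6.834 × 10^-4 / 0.05000 = 0.01367 mol/L
Dilution factor = 250.0 / 19.79 = 12.63
[NaHCO3]_stock = 0.01367 × 12.63 = 0.1727 mol/L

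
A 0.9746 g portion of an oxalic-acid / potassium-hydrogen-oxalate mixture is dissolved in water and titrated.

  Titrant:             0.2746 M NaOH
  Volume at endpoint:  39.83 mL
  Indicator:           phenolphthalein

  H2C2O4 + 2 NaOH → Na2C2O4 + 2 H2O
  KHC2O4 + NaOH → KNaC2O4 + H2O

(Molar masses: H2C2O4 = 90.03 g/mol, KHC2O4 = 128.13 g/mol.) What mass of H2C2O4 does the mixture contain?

0.2312 g

n(NaOH) = 0.03983 × 0.2746 = 0.01094 mol
Let x = n(H2C2O4), y = n(KHC2O4).
Titrant: 2x + 1y = 0.01094;  mass: 90.03x + 128.13y = 0.9746
Solving, x = 2.568 × 10^-3 mol, y = 5.802 × 10^-3 mol
mass of H2C2O4 = 2.568 × 10^-3 × 90.03 = 0.2312 g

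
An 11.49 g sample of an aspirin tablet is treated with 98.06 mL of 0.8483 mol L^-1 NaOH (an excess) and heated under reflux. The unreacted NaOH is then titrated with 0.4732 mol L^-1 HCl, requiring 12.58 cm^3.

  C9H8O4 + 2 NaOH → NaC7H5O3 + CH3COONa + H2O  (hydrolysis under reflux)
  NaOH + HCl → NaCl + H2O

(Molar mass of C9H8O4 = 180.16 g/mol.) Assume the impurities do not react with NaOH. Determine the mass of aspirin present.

n(NaOH) added = 0.09806 × 0.8483 = 0.08318 mol
n(HCl) used in back-titration = 0.01258 × 0.4732 = 5.953 × 10^-3 mol
n(NaOH) left over = 5.953 × 10^-3 mol (1:1 ratio)
n(NaOH) consumed by analyte = 0.08318 − 5.953 × 10^-3 = 0.07723 mol
From the 1:2 ratio, n(C9H8O4) = 1/2 × 0.07723 = 0.03862 mol
mass of C9H8O4 = 0.03862 × 180.16 = 6.957 g

6.957 g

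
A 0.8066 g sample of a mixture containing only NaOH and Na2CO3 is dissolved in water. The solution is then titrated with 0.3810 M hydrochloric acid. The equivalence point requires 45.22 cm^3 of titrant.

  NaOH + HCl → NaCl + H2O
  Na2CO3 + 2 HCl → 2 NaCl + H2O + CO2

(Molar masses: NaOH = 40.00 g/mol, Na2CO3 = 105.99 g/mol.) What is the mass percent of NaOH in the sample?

40.62 %

n(HCl) = 0.04522 × 0.3810 = 0.01723 mol
Let x = n(NaOH), y = n(Na2CO3).
Titrant: 1x + 2y = 0.01723;  mass: 40.00x + 105.99y = 0.8066
Solving, x = 8.191 × 10^-3 mol, y = 4.519 × 10^-3 mol
mass of NaOH = 8.191 × 10^-3 × 40.00 = 0.3276 g
% NaOH = 0.3276 / 0.8066 × 100 = 40.62 %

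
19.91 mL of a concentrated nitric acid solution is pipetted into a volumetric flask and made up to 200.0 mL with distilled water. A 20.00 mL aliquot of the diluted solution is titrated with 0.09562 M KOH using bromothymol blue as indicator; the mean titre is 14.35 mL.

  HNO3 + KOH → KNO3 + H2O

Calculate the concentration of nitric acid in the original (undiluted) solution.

n(KOH) = 0.01435 × 0.09562 = 1.372 × 10^-3 mol
n(HNO3) in the aliquot = 1.372 × 10^-3 mol (1:1 ratio)
[HNO3]_dilute = 1.372 × 10^-3 / 0.02000 = 0.06861 mol/L
Dilution factor = 200.0 / 19.91 = 10.05
[HNO3]_stock = 0.06861 × 10.05 = 0.6892 mol/L

0.6892 M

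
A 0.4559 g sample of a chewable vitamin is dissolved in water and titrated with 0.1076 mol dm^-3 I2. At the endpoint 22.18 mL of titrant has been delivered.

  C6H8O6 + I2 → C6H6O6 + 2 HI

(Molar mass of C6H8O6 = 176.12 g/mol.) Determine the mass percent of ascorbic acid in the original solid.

92.20 %

n(I2) = 0.02218 L × 0.1076 mol/L = 2.387 × 10^-3 mol
n(C6H8O6) = 2.387 × 10^-3 mol (1:1 ratio)
mass of C6H8O6 = 2.387 × 10^-3 × 176.12 g/mol = 0.4203 g
% C6H8O6 = 0.4203 / 0.4559 × 100 = 92.20 %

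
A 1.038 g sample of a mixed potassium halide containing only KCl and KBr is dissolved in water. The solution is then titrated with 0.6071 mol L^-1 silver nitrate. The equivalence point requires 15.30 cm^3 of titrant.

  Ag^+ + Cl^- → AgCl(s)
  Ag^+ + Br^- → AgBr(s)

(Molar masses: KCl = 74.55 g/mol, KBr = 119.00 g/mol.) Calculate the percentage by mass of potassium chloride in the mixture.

10.88 %

n(AgNO3) = 0.01530 × 0.6071 = 9.289 × 10^-3 mol
Let x = n(KCl), y = n(KBr).
Titrant: 1x + 1y = 9.289 × 10^-3;  mass: 74.55x + 119.00y = 1.038
Solving, x = 1.515 × 10^-3 mol, y = 7.774 × 10^-3 mol
mass of KCl = 1.515 × 10^-3 × 74.55 = 0.1130 g
% KCl = 0.1130 / 1.038 × 100 = 10.88 %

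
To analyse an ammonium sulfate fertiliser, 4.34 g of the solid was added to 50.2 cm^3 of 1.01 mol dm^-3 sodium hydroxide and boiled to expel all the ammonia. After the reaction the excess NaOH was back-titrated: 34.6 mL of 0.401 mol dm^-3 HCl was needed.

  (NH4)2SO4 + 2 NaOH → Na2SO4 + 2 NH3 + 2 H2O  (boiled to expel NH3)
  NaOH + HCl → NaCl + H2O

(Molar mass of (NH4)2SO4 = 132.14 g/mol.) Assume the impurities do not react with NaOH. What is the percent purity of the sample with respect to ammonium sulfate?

56.1 %

n(NaOH) added = 0.0502 × 1.01 = 0.0507 mol
n(HCl) used in back-titration = 0.0346 × 0.401 = 0.0139 mol
n(NaOH) left over = 0.0139 mol (1:1 ratio)
n(NaOH) consumed by analyte = 0.0507 − 0.0139 = 0.0368 mol
From the 1:2 ratio, n((NH4)2SO4) = 1/2 × 0.0368 = 0.0184 mol
mass of (NH4)2SO4 = 0.0184 × 132.14 = 2.43 g
% (NH4)2SO4 = 2.43 / 4.34 × 100 = 56.1 %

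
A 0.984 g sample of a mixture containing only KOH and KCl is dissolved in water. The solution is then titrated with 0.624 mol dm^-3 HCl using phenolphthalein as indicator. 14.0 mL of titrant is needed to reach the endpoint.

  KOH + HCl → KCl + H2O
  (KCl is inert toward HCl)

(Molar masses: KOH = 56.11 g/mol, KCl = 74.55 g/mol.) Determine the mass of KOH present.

0.490 g

n(HCl) = 0.0140 × 0.624 = 8.74 × 10^-3 mol
Let x = n(KOH), y = n(KCl).
Titrant: 1x = 8.74 × 10^-3;  mass: 56.11x + 74.55y = 0.984
Solving, x = 8.74 × 10^-3 mol, y = 6.62 × 10^-3 mol
mass of KOH = 8.74 × 10^-3 × 56.11 = 0.490 g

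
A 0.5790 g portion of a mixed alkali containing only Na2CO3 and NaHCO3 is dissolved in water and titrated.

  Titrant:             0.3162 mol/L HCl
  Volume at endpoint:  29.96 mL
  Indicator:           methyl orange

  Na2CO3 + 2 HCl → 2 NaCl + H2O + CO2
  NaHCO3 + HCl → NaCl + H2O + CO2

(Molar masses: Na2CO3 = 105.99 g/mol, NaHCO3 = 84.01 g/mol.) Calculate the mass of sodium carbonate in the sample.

0.3705 g

n(HCl) = 0.02996 × 0.3162 = 9.473 × 10^-3 mol
Let x = n(Na2CO3), y = n(NaHCO3).
Titrant: 2x + 1y = 9.473 × 10^-3;  mass: 105.99x + 84.01y = 0.5790
Solving, x = 3.496 × 10^-3 mol, y = 2.481 × 10^-3 mol
mass of Na2CO3 = 3.496 × 10^-3 × 105.99 = 0.3705 g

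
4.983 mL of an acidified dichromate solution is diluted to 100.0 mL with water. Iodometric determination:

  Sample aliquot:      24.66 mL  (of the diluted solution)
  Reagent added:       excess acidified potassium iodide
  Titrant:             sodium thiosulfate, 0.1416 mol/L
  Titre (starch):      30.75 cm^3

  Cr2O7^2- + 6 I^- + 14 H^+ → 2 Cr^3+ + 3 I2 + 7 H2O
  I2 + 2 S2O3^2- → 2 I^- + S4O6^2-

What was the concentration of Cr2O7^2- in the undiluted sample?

0.5906 mol/L

n(S2O3^2-) = 0.03075 × 0.1416 = 4.354 × 10^-3 mol
n(I2) = n(S2O3^2-)/2 = 2.177 × 10^-3 mol
From the 1:3 ratio, n(Cr2O7^2-) in the aliquot = 1/3 × 2.177 × 10^-3 = 7.257 × 10^-4 mol
[Cr2O7^2-]_dilute = 7.257 × 10^-4 / 0.02466 = 0.02943 mol/L
[Cr2O7^2-]_original = 0.02943 × 100.0/4.983 = 0.5906 mol/L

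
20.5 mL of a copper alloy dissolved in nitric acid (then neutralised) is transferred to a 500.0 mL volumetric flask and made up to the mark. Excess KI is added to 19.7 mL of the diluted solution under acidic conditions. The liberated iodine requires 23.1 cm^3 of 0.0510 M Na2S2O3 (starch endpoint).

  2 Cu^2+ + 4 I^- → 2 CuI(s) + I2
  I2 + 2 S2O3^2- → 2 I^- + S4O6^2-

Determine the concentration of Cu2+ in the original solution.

1.46 M

n(S2O3^2-) = 0.0231 × 0.0510 = 1.18 × 10^-3 mol
n(I2) = n(S2O3^2-)/2 = 5.89 × 10^-4 mol
From the 2:1 ratio, n(Cu2+) in the aliquot = 2/1 × 5.89 × 10^-4 = 1.18 × 10^-3 mol
[Cu2+]_dilute = 1.18 × 10^-3 / 0.0197 = 0.0598 mol/L
[Cu2+]_original = 0.0598 × 500.0/20.5 = 1.46 mol/L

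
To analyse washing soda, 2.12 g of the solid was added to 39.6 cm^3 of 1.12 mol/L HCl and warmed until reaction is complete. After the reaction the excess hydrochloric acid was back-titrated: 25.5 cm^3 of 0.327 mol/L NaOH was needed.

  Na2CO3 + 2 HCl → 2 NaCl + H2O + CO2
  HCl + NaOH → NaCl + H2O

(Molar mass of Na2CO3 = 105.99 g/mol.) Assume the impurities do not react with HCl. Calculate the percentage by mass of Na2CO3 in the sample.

90.0 %

n(HCl) added = 0.0396 × 1.12 = 0.0444 mol
n(NaOH) used in back-titration = 0.0255 × 0.327 = 8.34 × 10^-3 mol
n(HCl) left over = 8.34 × 10^-3 mol (1:1 ratio)
n(HCl) consumed by analyte = 0.0444 − 8.34 × 10^-3 = 0.0360 mol
From the 1:2 ratio, n(Na2CO3) = 1/2 × 0.0360 = 0.0180 mol
mass of Na2CO3 = 0.0180 × 105.99 = 1.91 g
% Na2CO3 = 1.91 / 2.12 × 100 = 90.0 %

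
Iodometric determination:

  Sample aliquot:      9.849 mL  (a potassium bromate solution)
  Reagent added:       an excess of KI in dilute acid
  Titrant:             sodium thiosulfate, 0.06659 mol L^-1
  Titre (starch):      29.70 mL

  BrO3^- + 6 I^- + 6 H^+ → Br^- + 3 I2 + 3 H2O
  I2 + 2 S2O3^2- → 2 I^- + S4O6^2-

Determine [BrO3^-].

n(S2O3^2-) = 0.02970 × 0.06659 = 1.978 × 10^-3 mol
n(I2) = n(S2O3^2-)/2 = 9.889 × 10^-4 mol
From the 1:3 ratio, n(BrO3^-) in the aliquot = 1/3 × 9.889 × 10^-4 = 3.296 × 10^-4 mol
[BrO3^-] = 3.296 × 10^-4 / 0.009849 = 0.03347 mol/L

0.03347 mol/L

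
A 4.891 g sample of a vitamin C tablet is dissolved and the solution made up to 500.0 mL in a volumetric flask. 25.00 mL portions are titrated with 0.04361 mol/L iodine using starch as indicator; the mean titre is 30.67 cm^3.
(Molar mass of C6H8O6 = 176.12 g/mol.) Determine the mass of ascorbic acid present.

4.711 g

C6H8O6 + I2 → C6H6O6 + 2 HI
n(I2) per titration = 0.03067 × 0.04361 = 1.338 × 10^-3 mol
n(C6H8O6) in each aliquot = 1.338 × 10^-3 mol (1:1 ratio)
n(C6H8O6) in the whole flask = 1.338 × 10^-3 × 500.0/25.00 = 0.02675 mol
mass of C6H8O6 = 0.02675 × 176.12 = 4.711 g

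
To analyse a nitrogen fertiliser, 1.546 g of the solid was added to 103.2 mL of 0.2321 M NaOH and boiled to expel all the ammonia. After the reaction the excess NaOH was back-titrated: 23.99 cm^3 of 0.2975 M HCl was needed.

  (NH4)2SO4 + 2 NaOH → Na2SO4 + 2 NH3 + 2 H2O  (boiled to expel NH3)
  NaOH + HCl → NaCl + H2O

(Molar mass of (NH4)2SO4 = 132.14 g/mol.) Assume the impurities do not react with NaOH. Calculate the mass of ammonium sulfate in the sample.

n(NaOH) added = 0.1032 × 0.2321 = 0.02395 mol
n(HCl) used in back-titration = 0.02399 × 0.2975 = 7.137 × 10^-3 mol
n(NaOH) left over = 7.137 × 10^-3 mol (1:1 ratio)
n(NaOH) consumed by analyte = 0.02395 − 7.137 × 10^-3 = 0.01682 mol
From the 1:2 ratio, n((NH4)2SO4) = 1/2 × 0.01682 = 8.408 × 10^-3 mol
mass of (NH4)2SO4 = 8.408 × 10^-3 × 132.14 = 1.111 g

1.111 g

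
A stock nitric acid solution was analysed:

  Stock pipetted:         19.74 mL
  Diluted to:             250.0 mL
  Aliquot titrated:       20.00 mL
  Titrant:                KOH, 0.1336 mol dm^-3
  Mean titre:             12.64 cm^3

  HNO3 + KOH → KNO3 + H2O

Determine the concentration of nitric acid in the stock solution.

n(KOH) = 0.01264 × 0.1336 = 1.689 × 10^-3 mol
n(HNO3) in the aliquot = 1.689 × 10^-3 mol (1:1 ratio)
[HNO3]_dilute = 1.689 × 10^-3 / 0.02000 = 0.08444 mol/L
Dilution factor = 250.0 / 19.74 = 12.66
[HNO3]_stock = 0.08444 × 12.66 = 1.069 mol/L

1.069 mol/L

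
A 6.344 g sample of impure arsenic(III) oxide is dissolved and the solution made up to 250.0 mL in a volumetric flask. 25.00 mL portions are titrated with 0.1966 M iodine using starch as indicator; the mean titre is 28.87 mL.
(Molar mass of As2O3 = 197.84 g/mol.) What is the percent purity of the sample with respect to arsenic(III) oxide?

88.50 %

As2O3 + 2 I2 + 2 H2O → As2O5 + 4 HI
n(I2) per titration = 0.02887 × 0.1966 = 5.676 × 10^-3 mol
From the 1:2 ratio, n(As2O3) in each aliquot = 1/2 × 5.676 × 10^-3 = 2.838 × 10^-3 mol
n(As2O3) in the whole flask = 2.838 × 10^-3 × 250.0/25.00 = 0.02838 mol
mass of As2O3 = 0.02838 × 197.84 = 5.615 g
% As2O3 = 5.615 / 6.344 × 100 = 88.50 %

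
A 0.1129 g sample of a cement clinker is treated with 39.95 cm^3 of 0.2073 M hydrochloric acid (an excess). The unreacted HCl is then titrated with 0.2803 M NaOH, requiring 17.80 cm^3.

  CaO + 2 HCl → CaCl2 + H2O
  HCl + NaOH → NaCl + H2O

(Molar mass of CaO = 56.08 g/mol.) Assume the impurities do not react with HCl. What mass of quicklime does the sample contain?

n(HCl) added = 0.03995 × 0.2073 = 8.282 × 10^-3 mol
n(NaOH) used in back-titration = 0.01780 × 0.2803 = 4.989 × 10^-3 mol
n(HCl) left over = 4.989 × 10^-3 mol (1:1 ratio)
n(HCl) consumed by analyte = 8.282 × 10^-3 − 4.989 × 10^-3 = 3.292 × 10^-3 mol
From the 1:2 ratio, n(CaO) = 1/2 × 3.292 × 10^-3 = 1.646 × 10^-3 mol
mass of CaO = 1.646 × 10^-3 × 56.08 = 0.09232 g

0.09232 g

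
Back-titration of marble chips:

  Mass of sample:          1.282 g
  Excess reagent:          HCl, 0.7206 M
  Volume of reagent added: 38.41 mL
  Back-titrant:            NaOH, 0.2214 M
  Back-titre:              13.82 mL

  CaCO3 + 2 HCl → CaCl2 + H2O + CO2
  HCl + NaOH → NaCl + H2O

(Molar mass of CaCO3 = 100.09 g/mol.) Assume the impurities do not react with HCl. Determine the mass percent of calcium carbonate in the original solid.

96.10 %

n(HCl) added = 0.03841 × 0.7206 = 0.02768 mol
n(NaOH) used in back-titration = 0.01382 × 0.2214 = 3.060 × 10^-3 mol
n(HCl) left over = 3.060 × 10^-3 mol (1:1 ratio)
n(HCl) consumed by analyte = 0.02768 − 3.060 × 10^-3 = 0.02462 mol
From the 1:2 ratio, n(CaCO3) = 1/2 × 0.02462 = 0.01231 mol
mass of CaCO3 = 0.01231 × 100.09 = 1.232 g
% CaCO3 = 1.232 / 1.282 × 100 = 96.10 %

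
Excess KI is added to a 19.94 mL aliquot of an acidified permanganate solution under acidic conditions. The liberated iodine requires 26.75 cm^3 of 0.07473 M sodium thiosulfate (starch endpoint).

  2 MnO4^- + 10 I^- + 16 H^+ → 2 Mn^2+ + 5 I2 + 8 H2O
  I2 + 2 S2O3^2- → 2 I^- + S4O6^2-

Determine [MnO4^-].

n(S2O3^2-) = 0.02675 × 0.07473 = 1.999 × 10^-3 mol
n(I2) = n(S2O3^2-)/2 = 9.995 × 10^-4 mol
From the 2:5 ratio, n(MnO4^-) in the aliquot = 2/5 × 9.995 × 10^-4 = 3.998 × 10^-4 mol
[MnO4^-] = 3.998 × 10^-4 / 0.01994 = 0.02005 mol/L

0.02005 M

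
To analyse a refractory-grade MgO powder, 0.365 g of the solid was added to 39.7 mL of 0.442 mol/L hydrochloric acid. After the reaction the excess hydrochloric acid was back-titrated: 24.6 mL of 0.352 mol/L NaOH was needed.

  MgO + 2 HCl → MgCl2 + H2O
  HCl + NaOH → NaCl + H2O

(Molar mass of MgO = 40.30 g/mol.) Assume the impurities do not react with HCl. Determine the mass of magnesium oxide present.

0.179 g

n(HCl) added = 0.0397 × 0.442 = 0.0175 mol
n(NaOH) used in back-titration = 0.0246 × 0.352 = 8.66 × 10^-3 mol
n(HCl) left over = 8.66 × 10^-3 mol (1:1 ratio)
n(HCl) consumed by analyte = 0.0175 − 8.66 × 10^-3 = 8.89 × 10^-3 mol
From the 1:2 ratio, n(MgO) = 1/2 × 8.89 × 10^-3 = 4.44 × 10^-3 mol
mass of MgO = 4.44 × 10^-3 × 40.30 = 0.179 g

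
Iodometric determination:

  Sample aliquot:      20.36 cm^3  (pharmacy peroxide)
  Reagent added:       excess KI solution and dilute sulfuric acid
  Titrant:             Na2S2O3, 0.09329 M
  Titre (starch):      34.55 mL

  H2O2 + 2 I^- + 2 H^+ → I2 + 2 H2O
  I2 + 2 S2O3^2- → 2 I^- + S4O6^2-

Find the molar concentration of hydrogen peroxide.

n(S2O3^2-) = 0.03455 × 0.09329 = 3.223 × 10^-3 mol
n(I2) = n(S2O3^2-)/2 = 1.612 × 10^-3 mol
n(H2O2) in the aliquot = 1.612 × 10^-3 mol (1:1 ratio)
[H2O2] = 1.612 × 10^-3 / 0.02036 = 0.07915 mol/L

0.07915 M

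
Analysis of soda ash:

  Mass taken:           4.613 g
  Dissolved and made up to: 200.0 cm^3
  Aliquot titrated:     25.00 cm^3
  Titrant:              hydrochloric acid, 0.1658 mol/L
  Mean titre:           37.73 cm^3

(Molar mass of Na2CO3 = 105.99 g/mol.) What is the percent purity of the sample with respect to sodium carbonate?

57.49 %

Na2CO3 + 2 HCl → 2 NaCl + H2O + CO2
n(HCl) per titration = 0.03773 × 0.1658 = 6.256 × 10^-3 mol
From the 1:2 ratio, n(Na2CO3) in each aliquot = 1/2 × 6.256 × 10^-3 = 3.128 × 10^-3 mol
n(Na2CO3) in the whole flask = 3.128 × 10^-3 × 200.0/25.00 = 0.02502 mol
mass of Na2CO3 = 0.02502 × 105.99 = 2.652 g
% Na2CO3 = 2.652 / 4.613 × 100 = 57.49 %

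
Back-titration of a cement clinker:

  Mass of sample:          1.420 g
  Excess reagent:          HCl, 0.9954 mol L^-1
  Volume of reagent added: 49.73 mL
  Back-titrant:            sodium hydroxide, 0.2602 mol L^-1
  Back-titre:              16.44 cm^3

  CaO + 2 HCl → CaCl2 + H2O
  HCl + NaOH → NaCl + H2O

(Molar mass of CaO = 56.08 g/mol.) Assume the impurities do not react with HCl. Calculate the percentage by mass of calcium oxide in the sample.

n(HCl) added = 0.04973 × 0.9954 = 0.04950 mol
n(NaOH) used in back-titration = 0.01644 × 0.2602 = 4.278 × 10^-3 mol
n(HCl) left over = 4.278 × 10^-3 mol (1:1 ratio)
n(HCl) consumed by analyte = 0.04950 − 4.278 × 10^-3 = 0.04522 mol
From the 1:2 ratio, n(CaO) = 1/2 × 0.04522 = 0.02261 mol
mass of CaO = 0.02261 × 56.08 = 1.268 g
% CaO = 1.268 / 1.420 × 100 = 89.30 %

89.30 %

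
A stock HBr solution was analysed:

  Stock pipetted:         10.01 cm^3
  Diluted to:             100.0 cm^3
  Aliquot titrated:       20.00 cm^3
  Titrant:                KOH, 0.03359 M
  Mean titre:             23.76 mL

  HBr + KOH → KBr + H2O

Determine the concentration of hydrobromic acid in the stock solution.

n(KOH) = 0.02376 × 0.03359 = 7.981 × 10^-4 mol
n(HBr) in the aliquot = 7.981 × 10^-4 mol (1:1 ratio)
[HBr]_dilute = 7.981 × 10^-4 / 0.02000 = 0.03990 mol/L
Dilution factor = 100.0 / 10.01 = 9.990
[HBr]_stock = 0.03990 × 9.990 = 0.3987 mol/L

0.3987 M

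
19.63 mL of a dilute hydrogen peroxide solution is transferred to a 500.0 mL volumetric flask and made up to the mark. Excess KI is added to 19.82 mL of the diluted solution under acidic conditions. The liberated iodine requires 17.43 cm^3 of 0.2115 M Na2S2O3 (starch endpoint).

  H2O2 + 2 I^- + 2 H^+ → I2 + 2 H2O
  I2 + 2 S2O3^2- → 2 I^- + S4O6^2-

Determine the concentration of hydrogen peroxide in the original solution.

2.369 M

n(S2O3^2-) = 0.01743 × 0.2115 = 3.686 × 10^-3 mol
n(I2) = n(S2O3^2-)/2 = 1.843 × 10^-3 mol
n(H2O2) in the aliquot = 1.843 × 10^-3 mol (1:1 ratio)
[H2O2]_dilute = 1.843 × 10^-3 / 0.01982 = 0.09300 mol/L
[H2O2]_original = 0.09300 × 500.0/19.63 = 2.369 mol/L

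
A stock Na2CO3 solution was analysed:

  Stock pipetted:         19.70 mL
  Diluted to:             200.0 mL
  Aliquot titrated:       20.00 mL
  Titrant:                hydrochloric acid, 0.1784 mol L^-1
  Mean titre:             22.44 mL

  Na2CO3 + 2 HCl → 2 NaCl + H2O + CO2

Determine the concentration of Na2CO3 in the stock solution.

n(HCl) = 0.02244 × 0.1784 = 4.003 × 10^-3 mol
From the 1:2 ratio, n(Na2CO3) in the aliquot = 1/2 × 4.003 × 10^-3 = 2.002 × 10^-3 mol
[Na2CO3]_dilute = 2.002 × 10^-3 / 0.02000 = 0.1001 mol/L
Dilution factor = 200.0 / 19.70 = 10.15
[Na2CO3]_stock = 0.1001 × 10.15 = 1.016 mol/L

1.016 mol/L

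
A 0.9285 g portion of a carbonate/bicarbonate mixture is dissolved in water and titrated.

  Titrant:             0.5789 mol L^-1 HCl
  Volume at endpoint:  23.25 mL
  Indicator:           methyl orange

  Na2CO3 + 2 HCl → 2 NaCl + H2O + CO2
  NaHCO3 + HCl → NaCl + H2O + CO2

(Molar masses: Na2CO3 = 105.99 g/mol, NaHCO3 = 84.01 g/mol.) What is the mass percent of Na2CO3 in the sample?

37.22 %

n(HCl) = 0.02325 × 0.5789 = 0.01346 mol
Let x = n(Na2CO3), y = n(NaHCO3).
Titrant: 2x + 1y = 0.01346;  mass: 105.99x + 84.01y = 0.9285
Solving, x = 3.260 × 10^-3 mol, y = 6.939 × 10^-3 mol
mass of Na2CO3 = 3.260 × 10^-3 × 105.99 = 0.3455 g
% Na2CO3 = 0.3455 / 0.9285 × 100 = 37.22 %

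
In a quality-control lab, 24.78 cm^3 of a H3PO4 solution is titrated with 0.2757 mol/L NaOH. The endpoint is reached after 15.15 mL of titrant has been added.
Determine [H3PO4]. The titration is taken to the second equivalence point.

0.08428 mol/L

H3PO4 + 2 NaOH → Na2HPO4 + 2 H2O
n(NaOH) = 0.01515 L × 0.2757 mol/L = 4.177 × 10^-3 mol
From the 1:2 mole ratio, n(H3PO4) = 1/2 × 4.177 × 10^-3 = 2.088 × 10^-3 mol
[H3PO4] = 2.088 × 10^-3 mol / 0.02478 L = 0.08428 mol/L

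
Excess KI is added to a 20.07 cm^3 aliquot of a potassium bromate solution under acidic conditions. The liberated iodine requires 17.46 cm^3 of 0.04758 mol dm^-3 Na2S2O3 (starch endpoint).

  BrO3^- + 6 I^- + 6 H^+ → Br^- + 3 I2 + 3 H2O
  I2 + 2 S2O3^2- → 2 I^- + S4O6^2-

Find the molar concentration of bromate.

0.006899 mol/L

n(S2O3^2-) = 0.01746 × 0.04758 = 8.307 × 10^-4 mol
n(I2) = n(S2O3^2-)/2 = 4.154 × 10^-4 mol
From the 1:3 ratio, n(BrO3^-) in the aliquot = 1/3 × 4.154 × 10^-4 = 1.385 × 10^-4 mol
[BrO3^-] = 1.385 × 10^-4 / 0.02007 = 0.006899 mol/L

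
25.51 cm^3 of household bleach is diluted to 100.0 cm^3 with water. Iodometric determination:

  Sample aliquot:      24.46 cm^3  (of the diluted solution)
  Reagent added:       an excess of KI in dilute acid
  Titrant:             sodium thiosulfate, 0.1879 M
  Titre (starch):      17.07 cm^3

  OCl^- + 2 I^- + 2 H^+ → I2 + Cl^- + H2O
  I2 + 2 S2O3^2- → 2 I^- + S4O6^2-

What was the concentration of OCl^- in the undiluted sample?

n(S2O3^2-) = 0.01707 × 0.1879 = 3.207 × 10^-3 mol
n(I2) = n(S2O3^2-)/2 = 1.604 × 10^-3 mol
n(OCl^-) in the aliquot = 1.604 × 10^-3 mol (1:1 ratio)
[OCl^-]_dilute = 1.604 × 10^-3 / 0.02446 = 0.06557 mol/L
[OCl^-]_original = 0.06557 × 100.0/25.51 = 0.2570 mol/L

0.2570 M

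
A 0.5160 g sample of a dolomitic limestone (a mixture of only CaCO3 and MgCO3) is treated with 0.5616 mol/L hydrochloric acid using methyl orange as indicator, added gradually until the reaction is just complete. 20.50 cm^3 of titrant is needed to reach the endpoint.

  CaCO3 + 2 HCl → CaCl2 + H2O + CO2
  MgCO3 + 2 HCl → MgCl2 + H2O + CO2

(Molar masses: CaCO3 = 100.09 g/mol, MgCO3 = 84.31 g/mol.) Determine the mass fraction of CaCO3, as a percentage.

37.71 %

n(HCl) = 0.02050 × 0.5616 = 0.01151 mol
Let x = n(CaCO3), y = n(MgCO3).
Titrant: 2x + 2y = 0.01151;  mass: 100.09x + 84.31y = 0.5160
Solving, x = 1.944 × 10^-3 mol, y = 3.812 × 10^-3 mol
mass of CaCO3 = 1.944 × 10^-3 × 100.09 = 0.1946 g
% CaCO3 = 0.1946 / 0.5160 × 100 = 37.71 %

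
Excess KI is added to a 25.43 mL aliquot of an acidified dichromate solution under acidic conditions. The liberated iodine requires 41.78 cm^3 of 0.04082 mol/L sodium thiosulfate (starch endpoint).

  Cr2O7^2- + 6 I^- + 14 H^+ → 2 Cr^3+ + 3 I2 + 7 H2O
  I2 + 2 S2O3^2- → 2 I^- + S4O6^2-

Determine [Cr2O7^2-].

0.01118 mol/L

n(S2O3^2-) = 0.04178 × 0.04082 = 1.705 × 10^-3 mol
n(I2) = n(S2O3^2-)/2 = 8.527 × 10^-4 mol
From the 1:3 ratio, n(Cr2O7^2-) in the aliquot = 1/3 × 8.527 × 10^-4 = 2.842 × 10^-4 mol
[Cr2O7^2-] = 2.842 × 10^-4 / 0.02543 = 0.01118 mol/L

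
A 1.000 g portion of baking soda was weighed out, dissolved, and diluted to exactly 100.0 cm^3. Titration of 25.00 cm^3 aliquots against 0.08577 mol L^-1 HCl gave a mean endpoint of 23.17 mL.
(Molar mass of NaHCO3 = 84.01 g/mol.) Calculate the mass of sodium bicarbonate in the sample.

0.6678 g

NaHCO3 + HCl → NaCl + H2O + CO2
n(HCl) per titration = 0.02317 × 0.08577 = 1.987 × 10^-3 mol
n(NaHCO3) in each aliquot = 1.987 × 10^-3 mol (1:1 ratio)
n(NaHCO3) in the whole flask = 1.987 × 10^-3 × 100.0/25.00 = 7.949 × 10^-3 mol
mass of NaHCO3 = 7.949 × 10^-3 × 84.01 = 0.6678 g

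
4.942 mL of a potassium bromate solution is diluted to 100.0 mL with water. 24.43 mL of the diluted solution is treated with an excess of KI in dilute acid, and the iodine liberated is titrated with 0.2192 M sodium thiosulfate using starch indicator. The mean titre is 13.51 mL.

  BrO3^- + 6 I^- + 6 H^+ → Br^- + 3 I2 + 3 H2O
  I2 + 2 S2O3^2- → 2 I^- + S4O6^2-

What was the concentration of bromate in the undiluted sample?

n(S2O3^2-) = 0.01351 × 0.2192 = 2.961 × 10^-3 mol
n(I2) = n(S2O3^2-)/2 = 1.481 × 10^-3 mol
From the 1:3 ratio, n(BrO3^-) in the aliquot = 1/3 × 1.481 × 10^-3 = 4.936 × 10^-4 mol
[BrO3^-]_dilute = 4.936 × 10^-4 / 0.02443 = 0.02020 mol/L
[BrO3^-]_original = 0.02020 × 100.0/4.942 = 0.4088 mol/L

0.4088 M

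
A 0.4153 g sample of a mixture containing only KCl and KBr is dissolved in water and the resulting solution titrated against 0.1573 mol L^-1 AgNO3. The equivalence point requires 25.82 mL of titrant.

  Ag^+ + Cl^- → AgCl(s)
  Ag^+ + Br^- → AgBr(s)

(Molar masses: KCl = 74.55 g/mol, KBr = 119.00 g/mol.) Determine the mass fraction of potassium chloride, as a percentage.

27.47 %

n(AgNO3) = 0.02582 × 0.1573 = 4.061 × 10^-3 mol
Let x = n(KCl), y = n(KBr).
Titrant: 1x + 1y = 4.061 × 10^-3;  mass: 74.55x + 119.00y = 0.4153
Solving, x = 1.530 × 10^-3 mol, y = 2.531 × 10^-3 mol
mass of KCl = 1.530 × 10^-3 × 74.55 = 0.1141 g
% KCl = 0.1141 / 0.4153 × 100 = 27.47 %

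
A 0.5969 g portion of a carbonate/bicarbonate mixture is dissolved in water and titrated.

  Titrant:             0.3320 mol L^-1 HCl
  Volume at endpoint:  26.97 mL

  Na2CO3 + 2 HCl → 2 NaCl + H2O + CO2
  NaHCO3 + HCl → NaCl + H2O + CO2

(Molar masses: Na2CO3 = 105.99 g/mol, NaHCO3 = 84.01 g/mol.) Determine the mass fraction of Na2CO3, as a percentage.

n(HCl) = 0.02697 × 0.3320 = 8.954 × 10^-3 mol
Let x = n(Na2CO3), y = n(NaHCO3).
Titrant: 2x + 1y = 8.954 × 10^-3;  mass: 105.99x + 84.01y = 0.5969
Solving, x = 2.504 × 10^-3 mol, y = 3.946 × 10^-3 mol
mass of Na2CO3 = 2.504 × 10^-3 × 105.99 = 0.2654 g
% Na2CO3 = 0.2654 / 0.5969 × 100 = 44.46 %

44.46 %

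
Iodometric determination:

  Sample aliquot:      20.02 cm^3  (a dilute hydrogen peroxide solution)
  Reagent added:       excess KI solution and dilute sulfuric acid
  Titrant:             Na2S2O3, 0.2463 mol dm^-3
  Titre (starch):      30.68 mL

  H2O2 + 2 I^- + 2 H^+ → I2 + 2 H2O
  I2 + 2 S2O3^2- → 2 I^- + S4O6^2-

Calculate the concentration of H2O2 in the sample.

0.1887 mol/L

n(S2O3^2-) = 0.03068 × 0.2463 = 7.556 × 10^-3 mol
n(I2) = n(S2O3^2-)/2 = 3.778 × 10^-3 mol
n(H2O2) in the aliquot = 3.778 × 10^-3 mol (1:1 ratio)
[H2O2] = 3.778 × 10^-3 / 0.02002 = 0.1887 mol/L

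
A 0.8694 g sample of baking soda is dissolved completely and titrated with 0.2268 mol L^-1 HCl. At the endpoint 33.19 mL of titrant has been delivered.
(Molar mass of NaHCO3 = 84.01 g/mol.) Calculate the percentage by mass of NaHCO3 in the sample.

72.74 %

NaHCO3 + HCl → NaCl + H2O + CO2
n(HCl) = 0.03319 L × 0.2268 mol/L = 7.527 × 10^-3 mol
n(NaHCO3) = 7.527 × 10^-3 mol (1:1 ratio)
mass of NaHCO3 = 7.527 × 10^-3 × 84.01 g/mol = 0.6324 g
% NaHCO3 = 0.6324 / 0.8694 × 100 = 72.74 %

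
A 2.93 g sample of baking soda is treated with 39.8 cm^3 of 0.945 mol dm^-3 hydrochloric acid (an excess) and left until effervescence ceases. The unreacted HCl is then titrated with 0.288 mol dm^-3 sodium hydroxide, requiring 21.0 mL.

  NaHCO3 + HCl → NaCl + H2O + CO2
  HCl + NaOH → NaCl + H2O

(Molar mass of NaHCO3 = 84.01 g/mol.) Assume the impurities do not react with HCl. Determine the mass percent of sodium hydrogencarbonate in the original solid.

n(HCl) added = 0.0398 × 0.945 = 0.0376 mol
n(NaOH) used in back-titration = 0.0210 × 0.288 = 6.05 × 10^-3 mol
n(HCl) left over = 6.05 × 10^-3 mol (1:1 ratio)
n(HCl) consumed by analyte = 0.0376 − 6.05 × 10^-3 = 0.0316 mol
n(NaHCO3) = 0.0316 mol (1:1 ratio)
mass of NaHCO3 = 0.0316 × 84.01 = 2.65 g
% NaHCO3 = 2.65 / 2.93 × 100 = 90.5 %

90.5 %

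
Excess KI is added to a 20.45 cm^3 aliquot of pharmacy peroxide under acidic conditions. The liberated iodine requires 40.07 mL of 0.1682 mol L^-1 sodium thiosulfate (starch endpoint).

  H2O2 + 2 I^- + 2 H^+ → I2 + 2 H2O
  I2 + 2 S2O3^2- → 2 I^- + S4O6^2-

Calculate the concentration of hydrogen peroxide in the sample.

n(S2O3^2-) = 0.04007 × 0.1682 = 6.740 × 10^-3 mol
n(I2) = n(S2O3^2-)/2 = 3.370 × 10^-3 mol
n(H2O2) in the aliquot = 3.370 × 10^-3 mol (1:1 ratio)
[H2O2] = 3.370 × 10^-3 / 0.02045 = 0.1648 mol/L

0.1648 mol/L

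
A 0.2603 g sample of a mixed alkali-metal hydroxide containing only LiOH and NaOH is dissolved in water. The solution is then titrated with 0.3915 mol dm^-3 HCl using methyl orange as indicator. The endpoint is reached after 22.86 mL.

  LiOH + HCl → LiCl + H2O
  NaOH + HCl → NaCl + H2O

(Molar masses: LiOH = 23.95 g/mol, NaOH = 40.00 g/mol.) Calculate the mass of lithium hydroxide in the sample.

n(HCl) = 0.02286 × 0.3915 = 8.950 × 10^-3 mol
Let x = n(LiOH), y = n(NaOH).
Titrant: 1x + 1y = 8.950 × 10^-3;  mass: 23.95x + 40.00y = 0.2603
Solving, x = 6.086 × 10^-3 mol, y = 2.863 × 10^-3 mol
mass of LiOH = 6.086 × 10^-3 × 23.95 = 0.1458 g

0.1458 g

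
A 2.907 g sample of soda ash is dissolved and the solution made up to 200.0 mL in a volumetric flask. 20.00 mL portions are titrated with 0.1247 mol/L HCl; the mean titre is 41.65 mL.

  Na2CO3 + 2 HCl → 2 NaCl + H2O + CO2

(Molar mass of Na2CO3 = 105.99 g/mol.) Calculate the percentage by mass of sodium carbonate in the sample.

n(HCl) per titration = 0.04165 × 0.1247 = 5.194 × 10^-3 mol
From the 1:2 ratio, n(Na2CO3) in each aliquot = 1/2 × 5.194 × 10^-3 = 2.597 × 10^-3 mol
n(Na2CO3) in the whole flask = 2.597 × 10^-3 × 200.0/20.00 = 0.02597 mol
mass of Na2CO3 = 0.02597 × 105.99 = 2.752 g
% Na2CO3 = 2.752 / 2.907 × 100 = 94.68 %

94.68 %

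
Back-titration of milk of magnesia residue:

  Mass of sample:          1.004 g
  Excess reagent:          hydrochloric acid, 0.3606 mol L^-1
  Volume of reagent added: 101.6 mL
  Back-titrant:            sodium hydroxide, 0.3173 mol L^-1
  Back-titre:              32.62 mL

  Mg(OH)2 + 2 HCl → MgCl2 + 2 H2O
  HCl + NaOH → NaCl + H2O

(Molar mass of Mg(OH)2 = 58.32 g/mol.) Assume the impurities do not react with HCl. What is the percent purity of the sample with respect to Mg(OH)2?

76.35 %

n(HCl) added = 0.1016 × 0.3606 = 0.03664 mol
n(NaOH) used in back-titration = 0.03262 × 0.3173 = 0.01035 mol
n(HCl) left over = 0.01035 mol (1:1 ratio)
n(HCl) consumed by analyte = 0.03664 − 0.01035 = 0.02629 mol
From the 1:2 ratio, n(Mg(OH)2) = 1/2 × 0.02629 = 0.01314 mol
mass of Mg(OH)2 = 0.01314 × 58.32 = 0.7665 g
% Mg(OH)2 = 0.7665 / 1.004 × 100 = 76.35 %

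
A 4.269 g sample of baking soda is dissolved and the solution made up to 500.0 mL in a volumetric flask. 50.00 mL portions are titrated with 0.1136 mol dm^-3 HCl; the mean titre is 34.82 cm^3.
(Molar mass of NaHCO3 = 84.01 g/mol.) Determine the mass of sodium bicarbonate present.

3.323 g

NaHCO3 + HCl → NaCl + H2O + CO2
n(HCl) per titration = 0.03482 × 0.1136 = 3.956 × 10^-3 mol
n(NaHCO3) in each aliquot = 3.956 × 10^-3 mol (1:1 ratio)
n(NaHCO3) in the whole flask = 3.956 × 10^-3 × 500.0/50.00 = 0.03956 mol
mass of NaHCO3 = 0.03956 × 84.01 = 3.323 g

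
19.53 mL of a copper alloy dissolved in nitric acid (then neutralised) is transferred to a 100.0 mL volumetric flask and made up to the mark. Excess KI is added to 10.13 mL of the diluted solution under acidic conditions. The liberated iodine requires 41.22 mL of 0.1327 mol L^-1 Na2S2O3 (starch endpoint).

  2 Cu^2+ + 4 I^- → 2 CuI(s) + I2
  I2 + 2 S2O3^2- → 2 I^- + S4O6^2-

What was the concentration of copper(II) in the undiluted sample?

n(S2O3^2-) = 0.04122 × 0.1327 = 5.470 × 10^-3 mol
n(I2) = n(S2O3^2-)/2 = 2.735 × 10^-3 mol
From the 2:1 ratio, n(Cu2+) in the aliquot = 2/1 × 2.735 × 10^-3 = 5.470 × 10^-3 mol
[Cu2+]_dilute = 5.470 × 10^-3 / 0.01013 = 0.5400 mol/L
[Cu2+]_original = 0.5400 × 100.0/19.53 = 2.765 mol/L

2.765 mol/L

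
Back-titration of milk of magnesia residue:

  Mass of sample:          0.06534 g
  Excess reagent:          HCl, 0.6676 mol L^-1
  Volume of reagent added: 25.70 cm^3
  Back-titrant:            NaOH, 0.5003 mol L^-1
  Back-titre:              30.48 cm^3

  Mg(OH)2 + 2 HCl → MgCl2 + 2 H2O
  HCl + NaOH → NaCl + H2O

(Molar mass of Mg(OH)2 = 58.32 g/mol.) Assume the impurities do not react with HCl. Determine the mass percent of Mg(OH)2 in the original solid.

85.16 %

n(HCl) added = 0.02570 × 0.6676 = 0.01716 mol
n(NaOH) used in back-titration = 0.03048 × 0.5003 = 0.01525 mol
n(HCl) left over = 0.01525 mol (1:1 ratio)
n(HCl) consumed by analyte = 0.01716 − 0.01525 = 1.908 × 10^-3 mol
From the 1:2 ratio, n(Mg(OH)2) = 1/2 × 1.908 × 10^-3 = 9.541 × 10^-4 mol
mass of Mg(OH)2 = 9.541 × 10^-4 × 58.32 = 0.05564 g
% Mg(OH)2 = 0.05564 / 0.06534 × 100 = 85.16 %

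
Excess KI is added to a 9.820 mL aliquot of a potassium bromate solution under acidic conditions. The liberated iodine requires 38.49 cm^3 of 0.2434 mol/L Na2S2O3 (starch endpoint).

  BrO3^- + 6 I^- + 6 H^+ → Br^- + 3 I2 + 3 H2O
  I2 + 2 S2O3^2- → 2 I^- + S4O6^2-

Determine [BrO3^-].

0.1590 mol/L

n(S2O3^2-) = 0.03849 × 0.2434 = 9.368 × 10^-3 mol
n(I2) = n(S2O3^2-)/2 = 4.684 × 10^-3 mol
From the 1:3 ratio, n(BrO3^-) in the aliquot = 1/3 × 4.684 × 10^-3 = 1.561 × 10^-3 mol
[BrO3^-] = 1.561 × 10^-3 / 0.009820 = 0.1590 mol/L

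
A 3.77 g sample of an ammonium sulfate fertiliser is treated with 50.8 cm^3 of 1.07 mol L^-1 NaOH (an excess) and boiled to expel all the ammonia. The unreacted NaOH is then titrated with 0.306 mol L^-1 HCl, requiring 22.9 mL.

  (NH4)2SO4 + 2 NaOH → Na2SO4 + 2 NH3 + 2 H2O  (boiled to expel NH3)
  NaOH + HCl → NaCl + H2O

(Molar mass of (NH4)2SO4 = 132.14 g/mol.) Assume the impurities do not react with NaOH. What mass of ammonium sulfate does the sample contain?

3.13 g

n(NaOH) added = 0.0508 × 1.07 = 0.0544 mol
n(HCl) used in back-titration = 0.0229 × 0.306 = 7.01 × 10^-3 mol
n(NaOH) left over = 7.01 × 10^-3 mol (1:1 ratio)
n(NaOH) consumed by analyte = 0.0544 − 7.01 × 10^-3 = 0.0473 mol
From the 1:2 ratio, n((NH4)2SO4) = 1/2 × 0.0473 = 0.0237 mol
mass of (NH4)2SO4 = 0.0237 × 132.14 = 3.13 g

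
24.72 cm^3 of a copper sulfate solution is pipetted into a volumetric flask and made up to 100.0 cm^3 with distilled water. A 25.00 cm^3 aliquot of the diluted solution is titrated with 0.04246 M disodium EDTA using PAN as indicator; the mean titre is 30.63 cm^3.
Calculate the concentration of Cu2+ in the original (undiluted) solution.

0.2104 M

Cu^2+ + EDTA^4- → [Cu(EDTA)]^2-
n(EDTA) = 0.03063 × 0.04246 = 1.301 × 10^-3 mol
n(Cu2+) in the aliquot = 1.301 × 10^-3 mol (1:1 ratio)
[Cu2+]_dilute = 1.301 × 10^-3 / 0.02500 = 0.05202 mol/L
Dilution factor = 100.0 / 24.72 = 4.045
[Cu2+]_stock = 0.05202 × 4.045 = 0.2104 mol/L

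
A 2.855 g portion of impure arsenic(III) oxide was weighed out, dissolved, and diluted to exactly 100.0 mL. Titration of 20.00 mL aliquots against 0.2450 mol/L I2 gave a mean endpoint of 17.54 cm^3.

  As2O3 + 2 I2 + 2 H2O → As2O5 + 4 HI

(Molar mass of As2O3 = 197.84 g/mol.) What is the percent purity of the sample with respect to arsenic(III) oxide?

74.45 %

n(I2) per titration = 0.01754 × 0.2450 = 4.297 × 10^-3 mol
From the 1:2 ratio, n(As2O3) in each aliquot = 1/2 × 4.297 × 10^-3 = 2.149 × 10^-3 mol
n(As2O3) in the whole flask = 2.149 × 10^-3 × 100.0/20.00 = 0.01074 mol
mass of As2O3 = 0.01074 × 197.84 = 2.125 g
% As2O3 = 2.125 / 2.855 × 100 = 74.45 %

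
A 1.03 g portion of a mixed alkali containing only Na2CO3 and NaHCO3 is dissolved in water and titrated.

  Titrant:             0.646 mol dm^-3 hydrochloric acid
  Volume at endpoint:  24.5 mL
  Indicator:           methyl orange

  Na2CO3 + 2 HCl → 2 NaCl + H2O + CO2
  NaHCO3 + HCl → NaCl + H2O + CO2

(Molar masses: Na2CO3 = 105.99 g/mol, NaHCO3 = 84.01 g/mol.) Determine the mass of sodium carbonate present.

n(HCl) = 0.0245 × 0.646 = 0.0158 mol
Let x = n(Na2CO3), y = n(NaHCO3).
Titrant: 2x + 1y = 0.0158;  mass: 105.99x + 84.01y = 1.03
Solving, x = 4.83 × 10^-3 mol, y = 6.17 × 10^-3 mol
mass of Na2CO3 = 4.83 × 10^-3 × 105.99 = 0.512 g

0.512 g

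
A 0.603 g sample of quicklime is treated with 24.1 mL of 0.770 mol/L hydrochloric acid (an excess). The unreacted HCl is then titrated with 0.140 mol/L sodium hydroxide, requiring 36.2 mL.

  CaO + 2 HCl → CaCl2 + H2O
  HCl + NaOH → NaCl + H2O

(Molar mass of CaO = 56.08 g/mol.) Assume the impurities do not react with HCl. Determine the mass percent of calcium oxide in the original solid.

62.7 %

n(HCl) added = 0.0241 × 0.770 = 0.0186 mol
n(NaOH) used in back-titration = 0.0362 × 0.140 = 5.07 × 10^-3 mol
n(HCl) left over = 5.07 × 10^-3 mol (1:1 ratio)
n(HCl) consumed by analyte = 0.0186 − 5.07 × 10^-3 = 0.0135 mol
From the 1:2 ratio, n(CaO) = 1/2 × 0.0135 = 6.74 × 10^-3 mol
mass of CaO = 6.74 × 10^-3 × 56.08 = 0.378 g
% CaO = 0.378 / 0.603 × 100 = 62.7 %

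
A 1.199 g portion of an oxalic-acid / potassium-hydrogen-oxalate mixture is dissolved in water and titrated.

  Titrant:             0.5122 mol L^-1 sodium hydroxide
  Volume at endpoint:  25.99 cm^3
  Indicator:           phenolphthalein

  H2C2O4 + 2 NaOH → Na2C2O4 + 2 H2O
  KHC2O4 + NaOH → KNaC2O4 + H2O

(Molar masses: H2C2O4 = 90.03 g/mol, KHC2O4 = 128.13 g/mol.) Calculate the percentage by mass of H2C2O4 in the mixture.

22.89 %

n(NaOH) = 0.02599 × 0.5122 = 0.01331 mol
Let x = n(H2C2O4), y = n(KHC2O4).
Titrant: 2x + 1y = 0.01331;  mass: 90.03x + 128.13y = 1.199
Solving, x = 3.048 × 10^-3 mol, y = 7.216 × 10^-3 mol
mass of H2C2O4 = 3.048 × 10^-3 × 90.03 = 0.2744 g
% H2C2O4 = 0.2744 / 1.199 × 100 = 22.89 %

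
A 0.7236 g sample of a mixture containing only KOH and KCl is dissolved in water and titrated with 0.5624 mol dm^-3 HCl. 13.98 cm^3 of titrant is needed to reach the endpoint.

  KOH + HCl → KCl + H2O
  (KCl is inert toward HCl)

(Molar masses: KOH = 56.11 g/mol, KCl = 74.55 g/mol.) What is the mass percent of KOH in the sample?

n(HCl) = 0.01398 × 0.5624 = 7.862 × 10^-3 mol
Let x = n(KOH), y = n(KCl).
Titrant: 1x = 7.862 × 10^-3;  mass: 56.11x + 74.55y = 0.7236
Solving, x = 7.862 × 10^-3 mol, y = 3.789 × 10^-3 mol
mass of KOH = 7.862 × 10^-3 × 56.11 = 0.4412 g
% KOH = 0.4412 / 0.7236 × 100 = 60.97 %

60.97 %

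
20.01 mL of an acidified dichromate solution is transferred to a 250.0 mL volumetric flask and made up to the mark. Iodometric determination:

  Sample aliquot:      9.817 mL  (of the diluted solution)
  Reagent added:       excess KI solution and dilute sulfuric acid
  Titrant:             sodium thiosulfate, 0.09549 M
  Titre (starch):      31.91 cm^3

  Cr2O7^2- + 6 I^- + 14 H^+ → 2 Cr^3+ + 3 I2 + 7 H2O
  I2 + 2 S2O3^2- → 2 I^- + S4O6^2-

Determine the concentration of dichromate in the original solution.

0.6463 M

n(S2O3^2-) = 0.03191 × 0.09549 = 3.047 × 10^-3 mol
n(I2) = n(S2O3^2-)/2 = 1.524 × 10^-3 mol
From the 1:3 ratio, n(Cr2O7^2-) in the aliquot = 1/3 × 1.524 × 10^-3 = 5.078 × 10^-4 mol
[Cr2O7^2-]_dilute = 5.078 × 10^-4 / 0.009817 = 0.05173 mol/L
[Cr2O7^2-]_original = 0.05173 × 250.0/20.01 = 0.6463 mol/L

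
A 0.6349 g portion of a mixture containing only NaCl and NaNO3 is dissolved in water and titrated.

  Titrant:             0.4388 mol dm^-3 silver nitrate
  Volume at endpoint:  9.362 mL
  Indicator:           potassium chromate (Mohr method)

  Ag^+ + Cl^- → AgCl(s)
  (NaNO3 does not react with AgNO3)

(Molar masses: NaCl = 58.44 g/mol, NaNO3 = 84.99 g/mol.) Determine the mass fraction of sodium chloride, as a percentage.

n(AgNO3) = 0.009362 × 0.4388 = 4.108 × 10^-3 mol
Let x = n(NaCl), y = n(NaNO3).
Titrant: 1x = 4.108 × 10^-3;  mass: 58.44x + 84.99y = 0.6349
Solving, x = 4.108 × 10^-3 mol, y = 4.646 × 10^-3 mol
mass of NaCl = 4.108 × 10^-3 × 58.44 = 0.2401 g
% NaCl = 0.2401 / 0.6349 × 100 = 37.81 %

37.81 %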